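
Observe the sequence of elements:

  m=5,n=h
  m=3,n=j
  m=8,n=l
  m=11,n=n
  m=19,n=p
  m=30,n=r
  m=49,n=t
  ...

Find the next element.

M goes 5, 3, 8, 11, 19, 30, 49 → 79 (each term is the sum of the two before it).
N goes h, j, l, n, p, r, t → v (letters move forward 2 places in the alphabet).
Combining the parts gives m=79,n=v.

m=79,n=v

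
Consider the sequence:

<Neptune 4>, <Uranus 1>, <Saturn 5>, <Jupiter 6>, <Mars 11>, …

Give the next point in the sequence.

<Earth 17>

For the planet, runs backward through the planets Mercury→Neptune: Neptune, Uranus, Saturn, Jupiter, Mars → Earth.
Second entry goes 4, 1, 5, 6, 11 → 17 (each term is the sum of the two before it).
Combining the parts gives <Earth 17>.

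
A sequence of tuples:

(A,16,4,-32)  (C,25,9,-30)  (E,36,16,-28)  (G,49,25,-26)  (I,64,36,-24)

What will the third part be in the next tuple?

49

Letter: A, C, E, G, I → K (letters move forward 2 places in the alphabet).
For the second part, perfect squares: 4², 5², 6², …: 16, 25, 36, 49, 64 → 81.
Third part: perfect squares: 2², 3², 4², …, so 4, 9, 16, 25, 36 → 49.
Fourth part goes -32, -30, -28, -26, -24 → -22 (+2 each step).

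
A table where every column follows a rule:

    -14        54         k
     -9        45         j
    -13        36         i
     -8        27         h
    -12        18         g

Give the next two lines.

First component: alternating steps +5, −4, +5, −4, …, so -14, -9, -13, -8, -12 → -7 → -11.
For the second component, −9 each step: 54, 45, 36, 27, 18 → 9 → 0.
Letter: letters move back 1 place in the alphabet, so k, j, i, h, g → f → e.
So the next two lines are -7  9  f and -11  0  e.

-7  9  f; -11  0  e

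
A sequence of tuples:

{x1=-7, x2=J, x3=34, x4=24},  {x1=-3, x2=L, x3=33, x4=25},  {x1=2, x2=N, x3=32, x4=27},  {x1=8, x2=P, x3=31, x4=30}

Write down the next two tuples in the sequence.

{x1=15, x2=R, x3=30, x4=34}, {x1=23, x2=T, x3=29, x4=39}

X1 — differences are 4, 5, 6, … (increasing by 1 each time): -7, -3, 2, 8 → 15 → 23.
X2: letters move forward 2 places in the alphabet; J, L, N, P → R → T.
X3: −1 each step, so 34, 33, 32, 31 → 30 → 29.
X4 goes 24, 25, 27, 30 → 34 → 39 (differences are 1, 2, 3, … (increasing by 1 each time)).
Putting the parts together: {x1=15, x2=R, x3=30, x4=34} and then {x1=23, x2=T, x3=29, x4=39}.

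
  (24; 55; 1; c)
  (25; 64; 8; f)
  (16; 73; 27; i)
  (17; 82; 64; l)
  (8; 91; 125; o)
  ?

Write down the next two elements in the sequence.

First coordinate — alternating steps +1, −9, +1, −9, …: 24, 25, 16, 17, 8 → 9 → 0.
Second coordinate goes 55, 64, 73, 82, 91 → 100 → 109 (+9 each step).
Third coordinate: perfect cubes: 1³, 2³, 3³, …; 1, 8, 27, 64, 125 → 216 → 343.
Letter: c, f, i, l, o → r → u (letters move forward 3 places in the alphabet).
Putting the parts together: (9; 100; 216; r) and then (0; 109; 343; u).

(9; 100; 216; r), (0; 109; 343; u)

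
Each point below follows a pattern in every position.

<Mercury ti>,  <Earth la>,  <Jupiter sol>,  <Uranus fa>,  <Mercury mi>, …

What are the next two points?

<Earth re>, <Jupiter do>

Planet — repeats Mercury → Earth → Jupiter → Uranus: Mercury, Earth, Jupiter, Uranus, Mercury → Earth → Jupiter.
Note: runs backward through the solfège scale do→ti, so ti, la, sol, fa, mi → re → do.
Putting the parts together: <Earth re> and then <Jupiter do>.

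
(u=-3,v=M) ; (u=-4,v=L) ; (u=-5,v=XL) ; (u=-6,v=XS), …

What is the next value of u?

U goes -3, -4, -5, -6 → -7 (−1 each step).

-7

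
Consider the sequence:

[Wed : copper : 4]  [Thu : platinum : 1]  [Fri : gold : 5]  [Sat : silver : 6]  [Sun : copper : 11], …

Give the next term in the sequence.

[Mon : platinum : 17]

Day goes Wed, Thu, Fri, Sat, Sun → Mon (runs through the weekdays Mon→Sun).
Metal: repeats copper → platinum → gold → silver; copper, platinum, gold, silver, copper → platinum.
Third component: each term is the sum of the two before it; 4, 1, 5, 6, 11 → 17.
Combining the parts gives [Mon : platinum : 17].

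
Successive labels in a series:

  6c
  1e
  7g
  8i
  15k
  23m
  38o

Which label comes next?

61q

First component — each term is the sum of the two before it: 6, 1, 7, 8, 15, 23, 38 → 61.
Letter goes c, e, g, i, k, m, o → q (letters move forward 2 places in the alphabet).
Putting it together: 61q.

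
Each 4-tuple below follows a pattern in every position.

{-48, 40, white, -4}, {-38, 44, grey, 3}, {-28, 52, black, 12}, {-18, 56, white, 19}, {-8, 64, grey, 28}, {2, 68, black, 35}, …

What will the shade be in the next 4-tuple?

white

Shade: repeats white → grey → black; white, grey, black, white, grey, black → white.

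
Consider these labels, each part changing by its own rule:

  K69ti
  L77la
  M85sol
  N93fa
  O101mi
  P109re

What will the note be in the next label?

Note: runs backward through the solfège scale do→ti, so ti, la, sol, fa, mi, re → do.

do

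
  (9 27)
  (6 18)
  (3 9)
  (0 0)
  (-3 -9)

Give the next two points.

First value — −3 each step: 9, 6, 3, 0, -3 → -6 → -9.
Second value — always 3 × the first value: 27, 18, 9, 0, -9 → -18 → -27.
So the next two points are (-6 -18) and (-9 -27).

(-6 -18), (-9 -27)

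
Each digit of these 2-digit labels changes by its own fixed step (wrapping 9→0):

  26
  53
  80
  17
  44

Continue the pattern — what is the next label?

First digit: +3 each step, mod 10; 2, 5, 8, 1, 4 → 7.
Second digit goes 6, 3, 0, 7, 4 → 1 (−3 each step, mod 10).
Putting it together: 71.

71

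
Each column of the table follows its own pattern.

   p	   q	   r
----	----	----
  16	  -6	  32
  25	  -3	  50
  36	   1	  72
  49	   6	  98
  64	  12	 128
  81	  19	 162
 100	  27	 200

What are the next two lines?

For the column p, perfect squares: 4², 5², 6², …: 16, 25, 36, 49, 64, 81, 100 → 121 → 144.
Column q: -6, -3, 1, 6, 12, 19, 27 → 36 → 46 (differences are 3, 4, 5, … (increasing by 1 each time)).
Column r goes 32, 50, 72, 98, 128, 162, 200 → 242 → 288 (always 2 × the column p).
Putting the parts together: 121  36  242 and then 144  46  288.

121  36  242; 144  46  288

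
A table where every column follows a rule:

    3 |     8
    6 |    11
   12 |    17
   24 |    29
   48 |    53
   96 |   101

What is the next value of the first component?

192

First component goes 3, 6, 12, 24, 48, 96 → 192 (×2 each step).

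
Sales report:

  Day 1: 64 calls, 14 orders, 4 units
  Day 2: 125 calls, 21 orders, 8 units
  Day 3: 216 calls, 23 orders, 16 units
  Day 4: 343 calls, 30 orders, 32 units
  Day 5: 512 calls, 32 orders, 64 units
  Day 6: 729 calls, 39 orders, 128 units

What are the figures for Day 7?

For the calls, perfect cubes: 4³, 5³, 6³, …: 64, 125, 216, 343, 512, 729 → 1000.
Orders goes 14, 21, 23, 30, 32, 39 → 41 (alternating steps +7, +2, +7, +2, …).
For the units, ×2 each step: 4, 8, 16, 32, 64, 128 → 256.
Putting it together: 1000 calls, 41 orders, 256 units.

1000 calls, 41 orders, 256 units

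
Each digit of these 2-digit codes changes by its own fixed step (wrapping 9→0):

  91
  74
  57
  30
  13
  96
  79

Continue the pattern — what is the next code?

52

First digit — −2 each step, mod 10: 9, 7, 5, 3, 1, 9, 7 → 5.
Second digit — +3 each step, mod 10: 1, 4, 7, 0, 3, 6, 9 → 2.
Combining the parts gives 52.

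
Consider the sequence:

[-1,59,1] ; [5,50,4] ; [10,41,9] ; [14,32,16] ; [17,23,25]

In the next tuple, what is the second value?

14

Second value: 59, 50, 41, 32, 23 → 14 (−9 each step).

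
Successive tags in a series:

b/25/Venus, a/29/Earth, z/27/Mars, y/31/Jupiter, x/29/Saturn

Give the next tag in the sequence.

w/33/Uranus

Letter — letters move back 1 place in the alphabet, wrapping A→Z: b, a, z, y, x → w.
Second component: alternating steps +4, −2, +4, −2, …; 25, 29, 27, 31, 29 → 33.
Planet: runs through the planets Mercury→Neptune, so Venus, Earth, Mars, Jupiter, Saturn → Uranus.
Combining the parts gives w/33/Uranus.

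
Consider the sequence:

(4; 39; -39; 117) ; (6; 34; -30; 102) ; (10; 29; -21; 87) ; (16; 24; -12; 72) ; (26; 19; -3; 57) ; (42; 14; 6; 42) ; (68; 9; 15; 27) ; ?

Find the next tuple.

(110; 4; 24; 12)

First part goes 4, 6, 10, 16, 26, 42, 68 → 110 (each term is the sum of the two before it).
Second part goes 39, 34, 29, 24, 19, 14, 9 → 4 (−5 each step).
Third part — +9 each step: -39, -30, -21, -12, -3, 6, 15 → 24.
Fourth part: always 3 × the second part; 117, 102, 87, 72, 57, 42, 27 → 12.
Combining the parts gives (110; 4; 24; 12).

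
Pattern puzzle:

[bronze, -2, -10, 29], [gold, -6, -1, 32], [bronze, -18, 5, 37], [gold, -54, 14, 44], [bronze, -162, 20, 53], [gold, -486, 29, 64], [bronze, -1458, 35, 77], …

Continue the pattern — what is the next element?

[gold, -4374, 44, 92]

Rank: alternates bronze ↔ gold, so bronze, gold, bronze, gold, bronze, gold, bronze → gold.
Second slot: -2, -6, -18, -54, -162, -486, -1458 → -4374 (×3 each step).
Third slot — alternating steps +9, +6, +9, +6, …: -10, -1, 5, 14, 20, 29, 35 → 44.
Fourth slot goes 29, 32, 37, 44, 53, 64, 77 → 92 (differences are 3, 5, 7, … (increasing by 2 each time)).
So the next element is [gold, -4374, 44, 92].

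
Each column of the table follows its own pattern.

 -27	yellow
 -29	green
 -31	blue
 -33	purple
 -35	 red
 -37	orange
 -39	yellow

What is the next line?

-41  green

First component: −2 each step, so -27, -29, -31, -33, -35, -37, -39 → -41.
For the colour, repeats yellow → green → blue → purple → red → orange: yellow, green, blue, purple, red, orange, yellow → green.
So the next line is -41  green.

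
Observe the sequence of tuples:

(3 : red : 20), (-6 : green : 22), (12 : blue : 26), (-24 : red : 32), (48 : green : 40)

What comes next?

First part: 3, -6, 12, -24, 48 → -96 (×(-2) each step).
Colour goes red, green, blue, red, green → blue (repeats red → green → blue).
Third part: differences are 2, 4, 6, … (increasing by 2 each time), so 20, 22, 26, 32, 40 → 50.
Combining the parts gives (-96 : blue : 50).

(-96 : blue : 50)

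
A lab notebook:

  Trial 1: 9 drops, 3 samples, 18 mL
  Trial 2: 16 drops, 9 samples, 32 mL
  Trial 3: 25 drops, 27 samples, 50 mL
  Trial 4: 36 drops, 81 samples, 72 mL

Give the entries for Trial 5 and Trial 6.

Drops: 9, 16, 25, 36 → 49 → 64 (perfect squares: 3², 4², 5², …).
Samples: ×3 each step; 3, 9, 27, 81 → 243 → 729.
ML — always 2 × the drops: 18, 32, 50, 72 → 98 → 128.
Putting the parts together: 49 drops, 243 samples, 98 mL and then 64 drops, 729 samples, 128 mL.

49 drops, 243 samples, 98 mL; 64 drops, 729 samples, 128 mL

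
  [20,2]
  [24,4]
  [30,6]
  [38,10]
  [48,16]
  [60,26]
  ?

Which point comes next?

First slot: differences are 4, 6, 8, … (increasing by 2 each time); 20, 24, 30, 38, 48, 60 → 74.
Second slot: 2, 4, 6, 10, 16, 26 → 42 (each term is the sum of the two before it).
Putting it together: [74,42].

[74,42]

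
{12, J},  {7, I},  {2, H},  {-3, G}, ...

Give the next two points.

{-8, F}, {-13, E}

First slot — −5 each step: 12, 7, 2, -3 → -8 → -13.
Letter: letters move back 1 place in the alphabet, so J, I, H, G → F → E.
So the next two points are {-8, F} and {-13, E}.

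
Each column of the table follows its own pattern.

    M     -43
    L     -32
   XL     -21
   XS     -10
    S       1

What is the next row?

M  12

Size: runs through clothing sizes XS→XL, so M, L, XL, XS, S → M.
Second component — +11 each step: -43, -32, -21, -10, 1 → 12.
Putting it together: M  12.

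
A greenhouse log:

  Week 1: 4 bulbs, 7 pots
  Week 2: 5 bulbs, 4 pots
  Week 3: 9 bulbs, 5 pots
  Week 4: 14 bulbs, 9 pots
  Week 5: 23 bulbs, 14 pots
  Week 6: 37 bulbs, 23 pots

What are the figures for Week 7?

60 bulbs, 37 pots

For the bulbs, each term is the sum of the two before it: 4, 5, 9, 14, 23, 37 → 60.
Pots: always the previous value of the bulbs; 7, 4, 5, 9, 14, 23 → 37.
Combining the parts gives 60 bulbs, 37 pots.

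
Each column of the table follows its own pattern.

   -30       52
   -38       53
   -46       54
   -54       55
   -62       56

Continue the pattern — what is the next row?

-70  57

First component — −8 each step: -30, -38, -46, -54, -62 → -70.
Second component: +1 each step; 52, 53, 54, 55, 56 → 57.
Putting it together: -70  57.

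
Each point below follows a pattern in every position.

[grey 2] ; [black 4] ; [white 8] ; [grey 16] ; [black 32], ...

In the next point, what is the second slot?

Shade — repeats grey → black → white: grey, black, white, grey, black → white.
Second slot: ×2 each step, so 2, 4, 8, 16, 32 → 64.

64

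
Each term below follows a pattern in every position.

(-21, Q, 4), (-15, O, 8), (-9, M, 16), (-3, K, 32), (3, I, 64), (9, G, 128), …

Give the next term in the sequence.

First entry: -21, -15, -9, -3, 3, 9 → 15 (+6 each step).
Letter: letters move back 2 places in the alphabet; Q, O, M, K, I, G → E.
Third entry goes 4, 8, 16, 32, 64, 128 → 256 (×2 each step).
Putting it together: (15, E, 256).

(15, E, 256)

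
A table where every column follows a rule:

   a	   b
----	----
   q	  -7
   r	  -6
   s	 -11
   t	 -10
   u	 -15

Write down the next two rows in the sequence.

v  -14; w  -19

For the column a, letters move forward 1 place in the alphabet: q, r, s, t, u → v → w.
Column b: alternating steps +1, −5, +1, −5, …; -7, -6, -11, -10, -15 → -14 → -19.
Putting the parts together: v  -14 and then w  -19.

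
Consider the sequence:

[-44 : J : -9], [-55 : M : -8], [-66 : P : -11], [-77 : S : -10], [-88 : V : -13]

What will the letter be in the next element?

Y

Letter — letters move forward 3 places in the alphabet: J, M, P, S, V → Y.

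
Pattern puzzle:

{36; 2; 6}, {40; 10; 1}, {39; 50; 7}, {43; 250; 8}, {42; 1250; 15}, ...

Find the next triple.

First coordinate: alternating steps +4, −1, +4, −1, …; 36, 40, 39, 43, 42 → 46.
Second coordinate: ×5 each step, so 2, 10, 50, 250, 1250 → 6250.
For the third coordinate, each term is the sum of the two before it: 6, 1, 7, 8, 15 → 23.
So the next triple is {46; 6250; 23}.

{46; 6250; 23}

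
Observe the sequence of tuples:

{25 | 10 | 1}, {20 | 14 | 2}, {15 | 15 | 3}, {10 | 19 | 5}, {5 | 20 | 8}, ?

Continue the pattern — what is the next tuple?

{0 | 24 | 13}

First coordinate: 25, 20, 15, 10, 5 → 0 (−5 each step).
Second coordinate: alternating steps +4, +1, +4, +1, …; 10, 14, 15, 19, 20 → 24.
Third coordinate — each term is the sum of the two before it: 1, 2, 3, 5, 8 → 13.
So the next tuple is {0 | 24 | 13}.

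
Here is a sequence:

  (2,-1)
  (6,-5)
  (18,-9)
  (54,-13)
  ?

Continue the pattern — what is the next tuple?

(162,-17)

First slot goes 2, 6, 18, 54 → 162 (×3 each step).
Second slot: −4 each step; -1, -5, -9, -13 → -17.
Putting it together: (162,-17).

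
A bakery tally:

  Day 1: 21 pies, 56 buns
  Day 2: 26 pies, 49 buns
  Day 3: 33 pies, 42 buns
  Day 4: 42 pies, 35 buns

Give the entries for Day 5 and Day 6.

53 pies, 28 buns; 66 pies, 21 buns

For the pies, differences are 5, 7, 9, … (increasing by 2 each time): 21, 26, 33, 42 → 53 → 66.
Buns: −7 each step, so 56, 49, 42, 35 → 28 → 21.
Putting the parts together: 53 pies, 28 buns and then 66 pies, 21 buns.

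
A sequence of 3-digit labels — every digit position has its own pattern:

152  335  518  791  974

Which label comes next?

First digit: 1, 3, 5, 7, 9 → 1 (+2 each step, mod 10).
Second digit: −2 each step, mod 10, so 5, 3, 1, 9, 7 → 5.
Third digit goes 2, 5, 8, 1, 4 → 7 (+3 each step, mod 10).
Combining the parts gives 157.

157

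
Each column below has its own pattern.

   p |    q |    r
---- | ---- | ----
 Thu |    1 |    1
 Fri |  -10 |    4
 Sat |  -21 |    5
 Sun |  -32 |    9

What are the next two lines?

Mon  -43  14; Tue  -54  23

Column p goes Thu, Fri, Sat, Sun → Mon → Tue (runs through the weekdays Mon→Sun).
Column q: 1, -10, -21, -32 → -43 → -54 (−11 each step).
Column r: each term is the sum of the two before it; 1, 4, 5, 9 → 14 → 23.
Putting the parts together: Mon  -43  14 and then Tue  -54  23.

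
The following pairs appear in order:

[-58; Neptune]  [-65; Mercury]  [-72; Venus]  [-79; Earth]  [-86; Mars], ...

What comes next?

[-93; Jupiter]

First value: -58, -65, -72, -79, -86 → -93 (−7 each step).
Planet: Neptune, Mercury, Venus, Earth, Mars → Jupiter (runs through the planets Mercury→Neptune).
So the next pair is [-93; Jupiter].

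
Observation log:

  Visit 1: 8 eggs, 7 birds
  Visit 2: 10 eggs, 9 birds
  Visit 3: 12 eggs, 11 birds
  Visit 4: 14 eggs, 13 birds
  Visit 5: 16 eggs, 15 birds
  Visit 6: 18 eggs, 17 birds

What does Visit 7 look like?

20 eggs, 19 birds

Eggs — +2 each step: 8, 10, 12, 14, 16, 18 → 20.
Birds: 7, 9, 11, 13, 15, 17 → 19 (+2 each step).
Combining the parts gives 20 eggs, 19 birds.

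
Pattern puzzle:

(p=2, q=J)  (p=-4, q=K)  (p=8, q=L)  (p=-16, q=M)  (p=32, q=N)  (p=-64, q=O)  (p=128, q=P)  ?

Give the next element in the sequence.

(p=-256, q=Q)

P: 2, -4, 8, -16, 32, -64, 128 → -256 (×(-2) each step).
Q: letters move forward 1 place in the alphabet; J, K, L, M, N, O, P → Q.
Combining the parts gives (p=-256, q=Q).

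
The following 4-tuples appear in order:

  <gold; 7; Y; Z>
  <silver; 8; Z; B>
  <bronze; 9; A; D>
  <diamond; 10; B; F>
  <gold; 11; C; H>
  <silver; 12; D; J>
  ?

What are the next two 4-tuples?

Rank: repeats gold → silver → bronze → diamond, so gold, silver, bronze, diamond, gold, silver → bronze → diamond.
For the second value, +1 each step: 7, 8, 9, 10, 11, 12 → 13 → 14.
First letter: letters move forward 1 place in the alphabet, wrapping Z→A, so Y, Z, A, B, C, D → E → F.
Second letter — letters move forward 2 places in the alphabet, wrapping Z→A: Z, B, D, F, H, J → L → N.
Putting the parts together: <bronze; 13; E; L> and then <diamond; 14; F; N>.

<bronze; 13; E; L>, <diamond; 14; F; N>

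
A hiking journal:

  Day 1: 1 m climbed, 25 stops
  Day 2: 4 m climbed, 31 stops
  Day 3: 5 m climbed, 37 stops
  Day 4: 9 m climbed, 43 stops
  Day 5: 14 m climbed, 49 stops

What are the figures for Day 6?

23 m climbed, 55 stops

M climbed: each term is the sum of the two before it; 1, 4, 5, 9, 14 → 23.
Stops — +6 each step: 25, 31, 37, 43, 49 → 55.
Putting it together: 23 m climbed, 55 stops.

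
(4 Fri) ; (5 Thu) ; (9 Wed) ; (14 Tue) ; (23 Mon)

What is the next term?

(37 Sun)

First entry: each term is the sum of the two before it, so 4, 5, 9, 14, 23 → 37.
Day — runs backward through the weekdays Mon→Sun: Fri, Thu, Wed, Tue, Mon → Sun.
So the next term is (37 Sun).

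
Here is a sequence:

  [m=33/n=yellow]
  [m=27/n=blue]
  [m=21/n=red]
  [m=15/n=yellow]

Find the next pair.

M: −6 each step, so 33, 27, 21, 15 → 9.
N: repeats yellow → blue → red, so yellow, blue, red, yellow → blue.
Putting it together: [m=9/n=blue].

[m=9/n=blue]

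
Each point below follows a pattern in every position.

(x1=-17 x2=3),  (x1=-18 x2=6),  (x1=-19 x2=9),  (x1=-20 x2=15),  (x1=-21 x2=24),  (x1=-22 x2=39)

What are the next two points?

(x1=-23 x2=63), (x1=-24 x2=102)

For the x1, −1 each step: -17, -18, -19, -20, -21, -22 → -23 → -24.
X2: each term is the sum of the two before it, so 3, 6, 9, 15, 24, 39 → 63 → 102.
Putting the parts together: (x1=-23 x2=63) and then (x1=-24 x2=102).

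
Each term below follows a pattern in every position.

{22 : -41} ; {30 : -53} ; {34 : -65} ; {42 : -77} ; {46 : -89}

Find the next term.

{54 : -101}

First component: alternating steps +8, +4, +8, +4, …; 22, 30, 34, 42, 46 → 54.
Second component: −12 each step; -41, -53, -65, -77, -89 → -101.
So the next term is {54 : -101}.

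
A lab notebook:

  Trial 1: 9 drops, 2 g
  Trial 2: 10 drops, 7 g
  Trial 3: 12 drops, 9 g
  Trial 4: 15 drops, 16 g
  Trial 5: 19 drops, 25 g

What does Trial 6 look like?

24 drops, 41 g

Drops goes 9, 10, 12, 15, 19 → 24 (differences are 1, 2, 3, … (increasing by 1 each time)).
G: each term is the sum of the two before it; 2, 7, 9, 16, 25 → 41.
Putting it together: 24 drops, 41 g.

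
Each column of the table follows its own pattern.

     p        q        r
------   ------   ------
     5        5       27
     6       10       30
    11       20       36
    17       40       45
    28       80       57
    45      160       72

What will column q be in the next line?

320

Column q goes 5, 10, 20, 40, 80, 160 → 320 (×2 each step).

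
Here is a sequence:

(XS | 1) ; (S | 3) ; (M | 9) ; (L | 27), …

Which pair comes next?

Size: XS, S, M, L → XL (runs through clothing sizes XS→XL).
Second entry: 1, 3, 9, 27 → 81 (×3 each step).
So the next pair is (XL | 81).

(XL | 81)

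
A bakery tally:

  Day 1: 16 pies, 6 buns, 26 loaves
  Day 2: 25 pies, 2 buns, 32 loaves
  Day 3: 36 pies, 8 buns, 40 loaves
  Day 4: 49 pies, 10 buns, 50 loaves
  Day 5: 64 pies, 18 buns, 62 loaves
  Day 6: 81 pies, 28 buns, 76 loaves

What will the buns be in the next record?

46

Pies — perfect squares: 4², 5², 6², …: 16, 25, 36, 49, 64, 81 → 100.
Buns: each term is the sum of the two before it; 6, 2, 8, 10, 18, 28 → 46.
Loaves goes 26, 32, 40, 50, 62, 76 → 92 (differences are 6, 8, 10, … (increasing by 2 each time)).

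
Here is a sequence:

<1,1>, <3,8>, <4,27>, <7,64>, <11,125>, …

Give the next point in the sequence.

First entry: each term is the sum of the two before it, so 1, 3, 4, 7, 11 → 18.
Second entry: perfect cubes: 1³, 2³, 3³, …, so 1, 8, 27, 64, 125 → 216.
Putting it together: <18,216>.

<18,216>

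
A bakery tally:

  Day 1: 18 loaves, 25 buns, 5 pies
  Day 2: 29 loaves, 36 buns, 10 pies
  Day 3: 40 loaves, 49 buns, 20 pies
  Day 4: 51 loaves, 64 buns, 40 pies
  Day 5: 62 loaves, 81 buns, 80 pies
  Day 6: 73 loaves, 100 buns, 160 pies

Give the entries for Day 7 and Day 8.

Loaves: +11 each step, so 18, 29, 40, 51, 62, 73 → 84 → 95.
Buns goes 25, 36, 49, 64, 81, 100 → 121 → 144 (perfect squares: 5², 6², 7², …).
Pies goes 5, 10, 20, 40, 80, 160 → 320 → 640 (×2 each step).
Putting the parts together: 84 loaves, 121 buns, 320 pies and then 95 loaves, 144 buns, 640 pies.

84 loaves, 121 buns, 320 pies; 95 loaves, 144 buns, 640 pies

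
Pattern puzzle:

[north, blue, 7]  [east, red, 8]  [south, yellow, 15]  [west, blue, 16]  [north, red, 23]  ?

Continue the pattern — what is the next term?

[east, yellow, 24]

Direction: repeats north → east → south → west, so north, east, south, west, north → east.
For the colour, repeats blue → red → yellow: blue, red, yellow, blue, red → yellow.
Third component goes 7, 8, 15, 16, 23 → 24 (alternating steps +1, +7, +1, +7, …).
Putting it together: [east, yellow, 24].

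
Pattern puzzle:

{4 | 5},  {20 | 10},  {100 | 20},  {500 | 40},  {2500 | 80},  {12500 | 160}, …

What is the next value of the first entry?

62500

First entry — ×5 each step: 4, 20, 100, 500, 2500, 12500 → 62500.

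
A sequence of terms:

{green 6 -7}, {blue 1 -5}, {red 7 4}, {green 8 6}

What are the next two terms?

For the colour, repeats green → blue → red: green, blue, red, green → blue → red.
Second entry: each term is the sum of the two before it; 6, 1, 7, 8 → 15 → 23.
For the third entry, alternating steps +2, +9, +2, +9, …: -7, -5, 4, 6 → 15 → 17.
So the next two terms are {blue 15 15} and {red 23 17}.

{blue 15 15}, {red 23 17}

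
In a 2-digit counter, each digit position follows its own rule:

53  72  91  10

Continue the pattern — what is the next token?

First digit — +2 each step, mod 10: 5, 7, 9, 1 → 3.
For the second digit, −1 each step, mod 10: 3, 2, 1, 0 → 9.
Combining the parts gives 39.

39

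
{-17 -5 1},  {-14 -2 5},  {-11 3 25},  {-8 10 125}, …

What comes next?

{-5 19 625}

For the first slot, +3 each step: -17, -14, -11, -8 → -5.
Second slot: differences are 3, 5, 7, … (increasing by 2 each time), so -5, -2, 3, 10 → 19.
Third slot — ×5 each step: 1, 5, 25, 125 → 625.
So the next tuple is {-5 19 625}.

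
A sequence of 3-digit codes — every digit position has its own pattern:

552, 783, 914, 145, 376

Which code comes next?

First digit: +2 each step, mod 10, so 5, 7, 9, 1, 3 → 5.
Second digit: 5, 8, 1, 4, 7 → 0 (+3 each step, mod 10).
Third digit: +1 each step, mod 10, so 2, 3, 4, 5, 6 → 7.
Putting it together: 507.

507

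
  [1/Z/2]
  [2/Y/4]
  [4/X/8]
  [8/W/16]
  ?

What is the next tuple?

First coordinate: ×2 each step, so 1, 2, 4, 8 → 16.
Letter — letters move back 1 place in the alphabet: Z, Y, X, W → V.
For the third coordinate, ×2 each step: 2, 4, 8, 16 → 32.
Combining the parts gives [16/V/32].

[16/V/32]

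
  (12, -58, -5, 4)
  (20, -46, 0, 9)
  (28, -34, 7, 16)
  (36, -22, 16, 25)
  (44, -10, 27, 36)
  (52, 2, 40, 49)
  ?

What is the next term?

(60, 14, 55, 64)

For the first entry, +8 each step: 12, 20, 28, 36, 44, 52 → 60.
Second entry: +12 each step, so -58, -46, -34, -22, -10, 2 → 14.
Third entry goes -5, 0, 7, 16, 27, 40 → 55 (differences are 5, 7, 9, … (increasing by 2 each time)).
Fourth entry: 4, 9, 16, 25, 36, 49 → 64 (perfect squares: 2², 3², 4², …).
Putting it together: (60, 14, 55, 64).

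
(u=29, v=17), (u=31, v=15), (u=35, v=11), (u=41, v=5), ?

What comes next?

U goes 29, 31, 35, 41 → 49 (differences are 2, 4, 6, … (increasing by 2 each time)).
V — together with the u always sums to 46: 17, 15, 11, 5 → -3.
Combining the parts gives (u=49, v=-3).

(u=49, v=-3)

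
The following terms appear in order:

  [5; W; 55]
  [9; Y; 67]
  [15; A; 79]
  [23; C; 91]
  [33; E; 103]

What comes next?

[45; G; 115]

First coordinate — differences are 4, 6, 8, … (increasing by 2 each time): 5, 9, 15, 23, 33 → 45.
Letter goes W, Y, A, C, E → G (letters move forward 2 places in the alphabet, wrapping Z→A).
Third coordinate: 55, 67, 79, 91, 103 → 115 (+12 each step).
Putting it together: [45; G; 115].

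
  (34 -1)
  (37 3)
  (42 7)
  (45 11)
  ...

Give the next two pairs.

First coordinate: alternating steps +3, +5, +3, +5, …; 34, 37, 42, 45 → 50 → 53.
Second coordinate: +4 each step, so -1, 3, 7, 11 → 15 → 19.
So the next two pairs are (50 15) and (53 19).

(50 15), (53 19)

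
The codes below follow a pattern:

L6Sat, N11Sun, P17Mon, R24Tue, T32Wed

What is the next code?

V41Thu

Letter: L, N, P, R, T → V (letters move forward 2 places in the alphabet).
For the second component, differences are 5, 6, 7, … (increasing by 1 each time): 6, 11, 17, 24, 32 → 41.
Day: runs through the weekdays Mon→Sun, so Sat, Sun, Mon, Tue, Wed → Thu.
Combining the parts gives V41Thu.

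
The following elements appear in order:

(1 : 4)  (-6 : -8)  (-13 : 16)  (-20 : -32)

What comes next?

(-27 : 64)

First value: 1, -6, -13, -20 → -27 (−7 each step).
For the second value, ×(-2) each step: 4, -8, 16, -32 → 64.
Putting it together: (-27 : 64).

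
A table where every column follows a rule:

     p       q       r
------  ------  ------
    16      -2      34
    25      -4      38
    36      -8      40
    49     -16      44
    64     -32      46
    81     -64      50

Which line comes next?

Column p goes 16, 25, 36, 49, 64, 81 → 100 (perfect squares: 4², 5², 6², …).
Column q: ×2 each step, so -2, -4, -8, -16, -32, -64 → -128.
Column r: alternating steps +4, +2, +4, +2, …, so 34, 38, 40, 44, 46, 50 → 52.
So the next line is 100  -128  52.

100  -128  52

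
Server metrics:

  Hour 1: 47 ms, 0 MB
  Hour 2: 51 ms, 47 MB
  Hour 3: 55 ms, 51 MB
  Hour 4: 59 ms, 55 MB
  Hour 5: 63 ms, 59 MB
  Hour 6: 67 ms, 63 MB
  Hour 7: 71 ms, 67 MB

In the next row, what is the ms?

For the ms, +4 each step: 47, 51, 55, 59, 63, 67, 71 → 75.

75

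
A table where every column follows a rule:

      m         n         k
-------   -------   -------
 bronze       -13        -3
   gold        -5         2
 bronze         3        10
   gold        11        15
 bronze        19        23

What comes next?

Column m: alternates bronze ↔ gold; bronze, gold, bronze, gold, bronze → gold.
Column n goes -13, -5, 3, 11, 19 → 27 (+8 each step).
Column k — alternating steps +5, +8, +5, +8, …: -3, 2, 10, 15, 23 → 28.
Putting it together: gold  27  28.

gold  27  28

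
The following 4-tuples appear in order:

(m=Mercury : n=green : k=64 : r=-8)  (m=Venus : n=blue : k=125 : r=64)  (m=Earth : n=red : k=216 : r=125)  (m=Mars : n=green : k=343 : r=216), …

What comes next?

For the m, runs through the planets Mercury→Neptune: Mercury, Venus, Earth, Mars → Jupiter.
For the n, repeats green → blue → red: green, blue, red, green → blue.
K — perfect cubes: 4³, 5³, 6³, …: 64, 125, 216, 343 → 512.
R: always the previous value of the k; -8, 64, 125, 216 → 343.
Putting it together: (m=Jupiter : n=blue : k=512 : r=343).

(m=Jupiter : n=blue : k=512 : r=343)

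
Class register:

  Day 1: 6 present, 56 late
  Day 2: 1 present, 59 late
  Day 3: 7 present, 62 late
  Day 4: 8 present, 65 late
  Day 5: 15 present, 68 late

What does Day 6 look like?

Present: each term is the sum of the two before it, so 6, 1, 7, 8, 15 → 23.
Late: +3 each step, so 56, 59, 62, 65, 68 → 71.
Combining the parts gives 23 present, 71 late.

23 present, 71 late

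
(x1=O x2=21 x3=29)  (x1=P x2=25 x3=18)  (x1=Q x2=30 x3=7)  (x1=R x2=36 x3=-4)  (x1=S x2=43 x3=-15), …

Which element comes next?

X1: letters move forward 1 place in the alphabet, so O, P, Q, R, S → T.
X2: differences are 4, 5, 6, … (increasing by 1 each time); 21, 25, 30, 36, 43 → 51.
X3: −11 each step; 29, 18, 7, -4, -15 → -26.
So the next element is (x1=T x2=51 x3=-26).

(x1=T x2=51 x3=-26)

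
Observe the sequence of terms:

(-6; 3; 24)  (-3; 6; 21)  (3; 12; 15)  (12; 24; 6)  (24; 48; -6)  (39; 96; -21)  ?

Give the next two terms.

For the first component, differences are 3, 6, 9, … (increasing by 3 each time): -6, -3, 3, 12, 24, 39 → 57 → 78.
Second component — ×2 each step: 3, 6, 12, 24, 48, 96 → 192 → 384.
Third component goes 24, 21, 15, 6, -6, -21 → -39 → -60 (together with the first component always sums to 18).
Putting the parts together: (57; 192; -39) and then (78; 384; -60).

(57; 192; -39), (78; 384; -60)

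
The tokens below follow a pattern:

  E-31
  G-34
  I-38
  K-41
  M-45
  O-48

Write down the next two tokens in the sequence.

Letter: letters move forward 2 places in the alphabet; E, G, I, K, M, O → Q → S.
Second component — alternating steps +3, +4, +3, +4, …: 31, 34, 38, 41, 45, 48 → 52 → 55.
So the next two tokens are Q-52 and S-55.

Q-52 then S-55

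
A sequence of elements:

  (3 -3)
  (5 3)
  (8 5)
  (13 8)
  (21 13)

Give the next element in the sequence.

First coordinate goes 3, 5, 8, 13, 21 → 34 (each term is the sum of the two before it).
For the second coordinate, always the previous value of the first coordinate: -3, 3, 5, 8, 13 → 21.
Putting it together: (34 21).

(34 21)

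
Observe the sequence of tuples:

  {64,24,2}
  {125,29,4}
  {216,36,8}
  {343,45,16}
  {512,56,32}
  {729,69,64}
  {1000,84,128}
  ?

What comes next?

First part — perfect cubes: 4³, 5³, 6³, …: 64, 125, 216, 343, 512, 729, 1000 → 1331.
Second part — differences are 5, 7, 9, … (increasing by 2 each time): 24, 29, 36, 45, 56, 69, 84 → 101.
Third part: ×2 each step; 2, 4, 8, 16, 32, 64, 128 → 256.
So the next tuple is {1331,101,256}.

{1331,101,256}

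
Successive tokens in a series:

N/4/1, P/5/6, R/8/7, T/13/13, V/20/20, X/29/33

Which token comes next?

Letter: N, P, R, T, V, X → Z (letters move forward 2 places in the alphabet).
Second component: differences are 1, 3, 5, … (increasing by 2 each time), so 4, 5, 8, 13, 20, 29 → 40.
Third component goes 1, 6, 7, 13, 20, 33 → 53 (each term is the sum of the two before it).
So the next token is Z/40/53.

Z/40/53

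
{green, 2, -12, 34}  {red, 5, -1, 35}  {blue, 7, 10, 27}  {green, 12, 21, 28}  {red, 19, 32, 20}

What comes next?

Colour: green, red, blue, green, red → blue (repeats green → red → blue).
Second slot: each term is the sum of the two before it, so 2, 5, 7, 12, 19 → 31.
Third slot: -12, -1, 10, 21, 32 → 43 (+11 each step).
Fourth slot: 34, 35, 27, 28, 20 → 21 (alternating steps +1, −8, +1, −8, …).
So the next element is {blue, 31, 43, 21}.

{blue, 31, 43, 21}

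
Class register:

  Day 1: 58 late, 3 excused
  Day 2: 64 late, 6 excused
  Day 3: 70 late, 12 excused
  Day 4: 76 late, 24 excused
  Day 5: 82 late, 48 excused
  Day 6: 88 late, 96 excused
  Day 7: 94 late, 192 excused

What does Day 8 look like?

Late: +6 each step, so 58, 64, 70, 76, 82, 88, 94 → 100.
For the excused, ×2 each step: 3, 6, 12, 24, 48, 96, 192 → 384.
Combining the parts gives 100 late, 384 excused.

100 late, 384 excused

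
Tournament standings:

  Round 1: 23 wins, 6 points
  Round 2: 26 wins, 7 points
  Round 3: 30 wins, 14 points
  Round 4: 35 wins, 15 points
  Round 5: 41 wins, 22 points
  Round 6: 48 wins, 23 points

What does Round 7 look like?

56 wins, 30 points

Wins: differences are 3, 4, 5, … (increasing by 1 each time), so 23, 26, 30, 35, 41, 48 → 56.
Points: alternating steps +1, +7, +1, +7, …, so 6, 7, 14, 15, 22, 23 → 30.
So the next row is 56 wins, 30 points.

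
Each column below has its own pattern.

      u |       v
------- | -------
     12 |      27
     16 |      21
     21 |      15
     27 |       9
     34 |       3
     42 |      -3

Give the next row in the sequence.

Column u: differences are 4, 5, 6, … (increasing by 1 each time); 12, 16, 21, 27, 34, 42 → 51.
Column v: 27, 21, 15, 9, 3, -3 → -9 (−6 each step).
So the next row is 51  -9.

51  -9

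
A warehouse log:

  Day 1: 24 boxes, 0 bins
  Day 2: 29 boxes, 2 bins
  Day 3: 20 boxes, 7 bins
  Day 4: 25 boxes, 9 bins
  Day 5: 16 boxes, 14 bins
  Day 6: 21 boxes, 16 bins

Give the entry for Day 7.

Boxes — alternating steps +5, −9, +5, −9, …: 24, 29, 20, 25, 16, 21 → 12.
Bins: alternating steps +2, +5, +2, +5, …, so 0, 2, 7, 9, 14, 16 → 21.
Combining the parts gives 12 boxes, 21 bins.

12 boxes, 21 bins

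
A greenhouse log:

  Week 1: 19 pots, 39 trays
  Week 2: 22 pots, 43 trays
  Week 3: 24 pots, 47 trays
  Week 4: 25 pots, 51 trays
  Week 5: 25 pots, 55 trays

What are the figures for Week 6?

Pots: differences are 3, 2, 1, … (decreasing by 1 each time), so 19, 22, 24, 25, 25 → 24.
Trays: +4 each step, so 39, 43, 47, 51, 55 → 59.
So the next row is 24 pots, 59 trays.

24 pots, 59 trays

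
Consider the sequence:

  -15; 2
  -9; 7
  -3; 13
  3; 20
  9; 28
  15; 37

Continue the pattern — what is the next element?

21; 47

First component — +6 each step: -15, -9, -3, 3, 9, 15 → 21.
Second component: 2, 7, 13, 20, 28, 37 → 47 (differences are 5, 6, 7, … (increasing by 1 each time)).
So the next element is 21; 47.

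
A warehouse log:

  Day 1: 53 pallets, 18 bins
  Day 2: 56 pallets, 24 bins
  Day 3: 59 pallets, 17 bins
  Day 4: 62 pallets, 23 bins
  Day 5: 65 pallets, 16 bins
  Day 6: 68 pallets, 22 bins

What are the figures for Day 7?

Pallets — +3 each step: 53, 56, 59, 62, 65, 68 → 71.
Bins: alternating steps +6, −7, +6, −7, …; 18, 24, 17, 23, 16, 22 → 15.
Putting it together: 71 pallets, 15 bins.

71 pallets, 15 bins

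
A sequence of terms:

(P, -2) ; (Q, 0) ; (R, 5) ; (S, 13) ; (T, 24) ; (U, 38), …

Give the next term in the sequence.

(V, 55)

Letter: letters move forward 1 place in the alphabet; P, Q, R, S, T, U → V.
For the second coordinate, differences are 2, 5, 8, … (increasing by 3 each time): -2, 0, 5, 13, 24, 38 → 55.
Putting it together: (V, 55).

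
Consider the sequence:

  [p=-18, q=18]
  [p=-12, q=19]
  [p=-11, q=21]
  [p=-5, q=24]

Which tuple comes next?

P — alternating steps +6, +1, +6, +1, …: -18, -12, -11, -5 → -4.
Q: 18, 19, 21, 24 → 28 (differences are 1, 2, 3, … (increasing by 1 each time)).
Putting it together: [p=-4, q=28].

[p=-4, q=28]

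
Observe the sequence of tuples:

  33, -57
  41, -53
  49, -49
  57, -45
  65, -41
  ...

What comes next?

First value — +8 each step: 33, 41, 49, 57, 65 → 73.
Second value: +4 each step; -57, -53, -49, -45, -41 → -37.
Putting it together: 73, -37.

73, -37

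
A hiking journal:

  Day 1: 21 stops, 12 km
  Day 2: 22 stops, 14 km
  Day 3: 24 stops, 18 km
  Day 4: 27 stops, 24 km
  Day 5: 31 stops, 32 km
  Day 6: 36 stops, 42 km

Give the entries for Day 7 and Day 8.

42 stops, 54 km; 49 stops, 68 km

Stops: differences are 1, 2, 3, … (increasing by 1 each time), so 21, 22, 24, 27, 31, 36 → 42 → 49.
Km goes 12, 14, 18, 24, 32, 42 → 54 → 68 (differences are 2, 4, 6, … (increasing by 2 each time)).
So the next two records are 42 stops, 54 km and 49 stops, 68 km.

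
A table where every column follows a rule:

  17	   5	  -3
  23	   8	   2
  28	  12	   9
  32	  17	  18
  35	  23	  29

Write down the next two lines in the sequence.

First component: 17, 23, 28, 32, 35 → 37 → 38 (differences are 6, 5, 4, … (decreasing by 1 each time)).
Second component — differences are 3, 4, 5, … (increasing by 1 each time): 5, 8, 12, 17, 23 → 30 → 38.
For the third component, differences are 5, 7, 9, … (increasing by 2 each time): -3, 2, 9, 18, 29 → 42 → 57.
So the next two lines are 37  30  42 and 38  38  57.

37  30  42; 38  38  57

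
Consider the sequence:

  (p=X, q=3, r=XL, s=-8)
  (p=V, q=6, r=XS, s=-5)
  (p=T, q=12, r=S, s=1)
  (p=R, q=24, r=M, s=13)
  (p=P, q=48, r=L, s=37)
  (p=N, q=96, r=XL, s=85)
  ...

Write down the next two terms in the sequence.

(p=L, q=192, r=XS, s=181), (p=J, q=384, r=S, s=373)

For the p, letters move back 2 places in the alphabet: X, V, T, R, P, N → L → J.
Q: ×2 each step; 3, 6, 12, 24, 48, 96 → 192 → 384.
R goes XL, XS, S, M, L, XL → XS → S (repeats XL → XS → S → M → L).
S goes -8, -5, 1, 13, 37, 85 → 181 → 373 (always 11 less than the q).
So the next two terms are (p=L, q=192, r=XS, s=181) and (p=J, q=384, r=S, s=373).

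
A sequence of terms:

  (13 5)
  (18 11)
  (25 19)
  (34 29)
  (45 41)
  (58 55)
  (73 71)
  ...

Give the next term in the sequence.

(90 89)

First value: differences are 5, 7, 9, … (increasing by 2 each time); 13, 18, 25, 34, 45, 58, 73 → 90.
Second value: differences are 6, 8, 10, … (increasing by 2 each time), so 5, 11, 19, 29, 41, 55, 71 → 89.
Putting it together: (90 89).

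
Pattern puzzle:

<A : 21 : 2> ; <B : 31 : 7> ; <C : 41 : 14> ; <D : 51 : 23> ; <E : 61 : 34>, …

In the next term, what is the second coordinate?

71

Second coordinate: 21, 31, 41, 51, 61 → 71 (+10 each step).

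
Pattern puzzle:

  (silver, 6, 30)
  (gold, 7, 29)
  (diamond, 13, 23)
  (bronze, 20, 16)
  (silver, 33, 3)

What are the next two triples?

(gold, 53, -17), (diamond, 86, -50)

Rank: repeats silver → gold → diamond → bronze; silver, gold, diamond, bronze, silver → gold → diamond.
Second entry — each term is the sum of the two before it: 6, 7, 13, 20, 33 → 53 → 86.
Third entry — together with the second entry always sums to 36: 30, 29, 23, 16, 3 → -17 → -50.
Putting the parts together: (gold, 53, -17) and then (diamond, 86, -50).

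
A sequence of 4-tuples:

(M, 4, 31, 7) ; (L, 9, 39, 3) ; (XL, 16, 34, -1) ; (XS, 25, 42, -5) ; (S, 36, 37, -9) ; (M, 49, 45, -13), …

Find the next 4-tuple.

For the size, repeats M → L → XL → XS → S: M, L, XL, XS, S, M → L.
Second component: perfect squares: 2², 3², 4², …; 4, 9, 16, 25, 36, 49 → 64.
Third component: alternating steps +8, −5, +8, −5, …, so 31, 39, 34, 42, 37, 45 → 40.
For the fourth component, −4 each step: 7, 3, -1, -5, -9, -13 → -17.
Combining the parts gives (L, 64, 40, -17).

(L, 64, 40, -17)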